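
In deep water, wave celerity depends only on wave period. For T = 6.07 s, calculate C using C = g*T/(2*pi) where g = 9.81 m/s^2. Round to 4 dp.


We use the deep-water celerity formula:
C = g * T / (2 * pi)
C = 9.81 * 6.07 / (2 * 3.14159...)
C = 59.546700 / 6.283185
C = 9.4772 m/s

9.4772


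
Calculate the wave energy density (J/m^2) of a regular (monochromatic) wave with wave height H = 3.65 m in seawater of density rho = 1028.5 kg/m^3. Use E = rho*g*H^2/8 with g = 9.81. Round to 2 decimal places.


E = (1/8) * rho * g * H^2
E = (1/8) * 1028.5 * 9.81 * 3.65^2
E = 0.125 * 1028.5 * 9.81 * 13.3225
E = 16802.31 J/m^2

16802.31


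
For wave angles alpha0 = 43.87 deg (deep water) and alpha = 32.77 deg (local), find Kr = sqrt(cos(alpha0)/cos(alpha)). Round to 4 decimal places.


Kr = sqrt(cos(alpha0) / cos(alpha))
cos(43.87) = 0.720914
cos(32.77) = 0.840850
Kr = sqrt(0.720914 / 0.840850)
Kr = sqrt(0.857363)
Kr = 0.9259

0.9259


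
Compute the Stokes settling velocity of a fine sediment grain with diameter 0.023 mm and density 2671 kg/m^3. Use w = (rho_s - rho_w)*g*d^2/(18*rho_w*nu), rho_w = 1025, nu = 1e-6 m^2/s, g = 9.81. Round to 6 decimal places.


w = (rho_s - rho_w) * g * d^2 / (18 * rho_w * nu)
d = 0.023 mm = 0.000023 m
rho_s - rho_w = 2671 - 1025 = 1646
Numerator = 1646 * 9.81 * (0.000023)^2 = 0.000008541901
Denominator = 18 * 1025 * 1e-6 = 0.018450
w = 0.000463 m/s

0.000463


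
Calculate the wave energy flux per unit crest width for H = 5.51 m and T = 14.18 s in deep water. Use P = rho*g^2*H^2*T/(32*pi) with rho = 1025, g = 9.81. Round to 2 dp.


P = rho * g^2 * H^2 * T / (32 * pi)
P = 1025 * 9.81^2 * 5.51^2 * 14.18 / (32 * pi)
P = 1025 * 96.2361 * 30.3601 * 14.18 / 100.53096
P = 422417.07 W/m

422417.07


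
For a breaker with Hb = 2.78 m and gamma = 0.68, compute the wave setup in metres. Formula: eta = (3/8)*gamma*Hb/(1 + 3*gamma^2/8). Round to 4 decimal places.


eta = (3/8) * gamma * Hb / (1 + 3*gamma^2/8)
Numerator = (3/8) * 0.68 * 2.78 = 0.708900
Denominator = 1 + 3*0.68^2/8 = 1 + 0.173400 = 1.173400
eta = 0.708900 / 1.173400
eta = 0.6041 m

0.6041


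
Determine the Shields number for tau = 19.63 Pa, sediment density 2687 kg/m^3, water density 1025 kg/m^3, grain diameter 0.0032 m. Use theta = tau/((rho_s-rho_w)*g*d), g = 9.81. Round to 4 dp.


theta = tau / ((rho_s - rho_w) * g * d)
rho_s - rho_w = 2687 - 1025 = 1662
Denominator = 1662 * 9.81 * 0.0032 = 52.173504
theta = 19.63 / 52.173504
theta = 0.3762

0.3762


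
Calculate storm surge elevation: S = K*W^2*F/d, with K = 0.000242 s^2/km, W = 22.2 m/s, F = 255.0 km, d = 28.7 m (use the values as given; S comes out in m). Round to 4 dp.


S = K * W^2 * F / d
W^2 = 22.2^2 = 492.84
S = 0.000242 * 492.84 * 255.0 / 28.7
Numerator = 0.000242 * 492.84 * 255.0 = 30.413156
S = 30.413156 / 28.7 = 1.0597 m

1.0597


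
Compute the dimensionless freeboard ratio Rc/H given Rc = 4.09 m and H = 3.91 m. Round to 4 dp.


Relative freeboard = Rc / H
= 4.09 / 3.91
= 1.0460

1.0460


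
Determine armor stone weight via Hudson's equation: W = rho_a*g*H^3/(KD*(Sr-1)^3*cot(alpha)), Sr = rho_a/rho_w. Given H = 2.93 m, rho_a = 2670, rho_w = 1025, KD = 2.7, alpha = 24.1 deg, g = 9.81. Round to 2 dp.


Sr = rho_a / rho_w = 2670 / 1025 = 2.604878
(Sr - 1) = 1.604878
(Sr - 1)^3 = 4.133578
cot(24.1) = 1 / tan(24.1) = 1 / 0.447322 = 2.235528
Numerator = 2670 * 9.81 * 2.93^3 = 658844.8110
Denominator = 2.7 * 4.133578 * 2.235528 = 24.949968
W = 658844.8110 / 24.949968
W = 26406.64 N

26406.64


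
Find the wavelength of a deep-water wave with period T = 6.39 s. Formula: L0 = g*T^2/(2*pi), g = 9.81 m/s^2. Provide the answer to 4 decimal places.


L0 = g * T^2 / (2 * pi)
L0 = 9.81 * 6.39^2 / (2 * pi)
L0 = 9.81 * 40.8321 / 6.28319
L0 = 400.5629 / 6.28319
L0 = 63.7516 m

63.7516


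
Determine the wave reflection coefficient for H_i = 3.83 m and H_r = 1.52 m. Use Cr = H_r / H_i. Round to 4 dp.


Cr = H_r / H_i
Cr = 1.52 / 3.83
Cr = 0.3969

0.3969


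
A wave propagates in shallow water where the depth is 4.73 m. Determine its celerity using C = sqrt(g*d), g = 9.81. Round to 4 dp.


Using the shallow-water approximation:
C = sqrt(g * d) = sqrt(9.81 * 4.73)
C = sqrt(46.4013)
C = 6.8118 m/s

6.8118


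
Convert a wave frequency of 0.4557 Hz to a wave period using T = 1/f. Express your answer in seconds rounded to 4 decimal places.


T = 1 / f
T = 1 / 0.4557
T = 2.1944 s

2.1944


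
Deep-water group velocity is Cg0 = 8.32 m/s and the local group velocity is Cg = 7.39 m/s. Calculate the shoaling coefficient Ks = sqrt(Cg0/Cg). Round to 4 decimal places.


Ks = sqrt(Cg0 / Cg)
Ks = sqrt(8.32 / 7.39)
Ks = sqrt(1.1258)
Ks = 1.0611

1.0611


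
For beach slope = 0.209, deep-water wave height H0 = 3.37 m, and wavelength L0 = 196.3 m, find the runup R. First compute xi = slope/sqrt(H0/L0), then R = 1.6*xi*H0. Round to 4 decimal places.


xi = slope / sqrt(H0/L0)
H0/L0 = 3.37/196.3 = 0.017168
sqrt(0.017168) = 0.131025
xi = 0.209 / 0.131025 = 1.595113
R = 1.6 * xi * H0 = 1.6 * 1.595113 * 3.37
R = 8.6008 m

8.6008


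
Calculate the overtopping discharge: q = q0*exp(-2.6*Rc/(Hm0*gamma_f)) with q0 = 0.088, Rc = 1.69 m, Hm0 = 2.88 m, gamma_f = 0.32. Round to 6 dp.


q = q0 * exp(-2.6 * Rc / (Hm0 * gamma_f))
Exponent = -2.6 * 1.69 / (2.88 * 0.32)
= -2.6 * 1.69 / 0.9216
= -4.767795
exp(-4.767795) = 0.008499
q = 0.088 * 0.008499
q = 0.000748 m^3/s/m

0.000748


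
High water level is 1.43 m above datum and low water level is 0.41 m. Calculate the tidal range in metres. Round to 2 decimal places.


Tidal range = High water - Low water
Tidal range = 1.43 - (0.41)
Tidal range = 1.02 m

1.02


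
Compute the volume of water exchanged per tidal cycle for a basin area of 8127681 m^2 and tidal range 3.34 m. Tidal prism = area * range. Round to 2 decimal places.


Tidal prism = Area * Tidal range
P = 8127681 * 3.34
P = 27146454.54 m^3

27146454.54


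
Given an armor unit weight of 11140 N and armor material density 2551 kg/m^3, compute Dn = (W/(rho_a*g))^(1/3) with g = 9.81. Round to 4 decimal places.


V = W / (rho_a * g)
V = 11140 / (2551 * 9.81)
V = 11140 / 25025.31
V = 0.445149 m^3
Dn = V^(1/3) = 0.445149^(1/3)
Dn = 0.7635 m

0.7635


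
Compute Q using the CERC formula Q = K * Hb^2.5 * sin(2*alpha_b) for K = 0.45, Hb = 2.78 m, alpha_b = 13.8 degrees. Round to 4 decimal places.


Q = K * Hb^2.5 * sin(2 * alpha_b)
Hb^2.5 = 2.78^2.5 = 12.885818
sin(2 * 13.8) = sin(27.6) = 0.463296
Q = 0.45 * 12.885818 * 0.463296
Q = 2.6865 m^3/s

2.6865


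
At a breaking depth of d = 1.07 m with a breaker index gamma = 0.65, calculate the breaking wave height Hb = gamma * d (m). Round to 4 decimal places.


Hb = gamma * d
Hb = 0.65 * 1.07
Hb = 0.6955 m

0.6955


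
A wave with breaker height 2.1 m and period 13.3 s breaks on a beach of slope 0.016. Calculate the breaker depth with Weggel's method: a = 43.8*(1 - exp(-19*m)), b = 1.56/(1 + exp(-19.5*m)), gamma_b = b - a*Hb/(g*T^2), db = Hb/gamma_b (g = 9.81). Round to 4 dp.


a = 43.8 * (1 - exp(-19 * m))
exp(-19 * 0.016) = exp(-0.3040) = 0.737861
a = 43.8 * (1 - 0.737861) = 11.481694
b = 1.56 / (1 + exp(-19.5 * m))
exp(-19.5 * 0.016) = exp(-0.3120) = 0.731982
b = 1.56 / (1 + 0.731982) = 0.900702
Hb / (g * T^2) = 2.1 / (9.81 * 13.3^2) = 2.1 / 1735.2909 = 0.00121017
gamma_b = b - a * Hb/(g*T^2) = 0.900702 - 11.481694 * 0.00121017 = 0.886808
db = Hb / gamma_b = 2.1 / 0.886808
db = 2.3680 m

2.3680


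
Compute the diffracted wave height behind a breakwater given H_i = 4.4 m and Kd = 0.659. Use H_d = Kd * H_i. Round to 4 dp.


H_d = Kd * H_i
H_d = 0.659 * 4.4
H_d = 2.8996 m

2.8996


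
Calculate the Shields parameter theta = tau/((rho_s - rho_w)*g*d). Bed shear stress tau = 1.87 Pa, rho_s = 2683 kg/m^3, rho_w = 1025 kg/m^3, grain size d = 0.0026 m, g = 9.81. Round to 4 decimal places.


theta = tau / ((rho_s - rho_w) * g * d)
rho_s - rho_w = 2683 - 1025 = 1658
Denominator = 1658 * 9.81 * 0.0026 = 42.288948
theta = 1.87 / 42.288948
theta = 0.0442

0.0442


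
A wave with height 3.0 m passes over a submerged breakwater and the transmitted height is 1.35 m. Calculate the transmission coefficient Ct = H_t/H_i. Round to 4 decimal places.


Ct = H_t / H_i
Ct = 1.35 / 3.0
Ct = 0.4500

0.4500


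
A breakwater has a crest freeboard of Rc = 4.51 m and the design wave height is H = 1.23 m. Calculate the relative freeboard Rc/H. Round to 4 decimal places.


Relative freeboard = Rc / H
= 4.51 / 1.23
= 3.6667

3.6667


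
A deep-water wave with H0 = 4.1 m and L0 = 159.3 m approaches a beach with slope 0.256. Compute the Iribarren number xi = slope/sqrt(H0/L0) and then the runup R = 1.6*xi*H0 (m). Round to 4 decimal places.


xi = slope / sqrt(H0/L0)
H0/L0 = 4.1/159.3 = 0.025738
sqrt(0.025738) = 0.160429
xi = 0.256 / 0.160429 = 1.595717
R = 1.6 * xi * H0 = 1.6 * 1.595717 * 4.1
R = 10.4679 m

10.4679


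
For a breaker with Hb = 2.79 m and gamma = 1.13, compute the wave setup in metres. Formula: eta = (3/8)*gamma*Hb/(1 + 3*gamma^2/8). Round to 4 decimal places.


eta = (3/8) * gamma * Hb / (1 + 3*gamma^2/8)
Numerator = (3/8) * 1.13 * 2.79 = 1.182262
Denominator = 1 + 3*1.13^2/8 = 1 + 0.478838 = 1.478838
eta = 1.182262 / 1.478838
eta = 0.7995 m

0.7995


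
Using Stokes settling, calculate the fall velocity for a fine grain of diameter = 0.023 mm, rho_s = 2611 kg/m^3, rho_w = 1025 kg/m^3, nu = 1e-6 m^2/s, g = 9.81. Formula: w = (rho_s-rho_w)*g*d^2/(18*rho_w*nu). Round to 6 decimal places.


w = (rho_s - rho_w) * g * d^2 / (18 * rho_w * nu)
d = 0.023 mm = 0.000023 m
rho_s - rho_w = 2611 - 1025 = 1586
Numerator = 1586 * 9.81 * (0.000023)^2 = 0.000008230531
Denominator = 18 * 1025 * 1e-6 = 0.018450
w = 0.000446 m/s

0.000446


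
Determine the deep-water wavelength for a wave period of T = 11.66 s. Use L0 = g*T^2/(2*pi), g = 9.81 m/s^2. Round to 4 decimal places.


L0 = g * T^2 / (2 * pi)
L0 = 9.81 * 11.66^2 / (2 * pi)
L0 = 9.81 * 135.9556 / 6.28319
L0 = 1333.7244 / 6.28319
L0 = 212.2688 m

212.2688


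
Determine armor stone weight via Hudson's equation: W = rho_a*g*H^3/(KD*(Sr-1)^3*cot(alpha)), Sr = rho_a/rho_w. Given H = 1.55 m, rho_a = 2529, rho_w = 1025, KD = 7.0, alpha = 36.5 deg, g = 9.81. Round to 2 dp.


Sr = rho_a / rho_w = 2529 / 1025 = 2.467317
(Sr - 1) = 1.467317
(Sr - 1)^3 = 3.159162
cot(36.5) = 1 / tan(36.5) = 1 / 0.739961 = 1.351422
Numerator = 2529 * 9.81 * 1.55^3 = 92387.4396
Denominator = 7.0 * 3.159162 * 1.351422 = 29.885538
W = 92387.4396 / 29.885538
W = 3091.38 N

3091.38


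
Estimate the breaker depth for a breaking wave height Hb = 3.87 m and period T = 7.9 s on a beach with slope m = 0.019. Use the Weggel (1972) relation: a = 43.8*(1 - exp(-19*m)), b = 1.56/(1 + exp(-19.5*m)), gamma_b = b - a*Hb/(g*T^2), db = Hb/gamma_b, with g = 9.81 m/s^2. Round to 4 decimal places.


a = 43.8 * (1 - exp(-19 * m))
exp(-19 * 0.019) = exp(-0.3610) = 0.696979
a = 43.8 * (1 - 0.696979) = 13.272320
b = 1.56 / (1 + exp(-19.5 * m))
exp(-19.5 * 0.019) = exp(-0.3705) = 0.690389
b = 1.56 / (1 + 0.690389) = 0.922864
Hb / (g * T^2) = 3.87 / (9.81 * 7.9^2) = 3.87 / 612.2421 = 0.00632103
gamma_b = b - a * Hb/(g*T^2) = 0.922864 - 13.272320 * 0.00632103 = 0.838970
db = Hb / gamma_b = 3.87 / 0.838970
db = 4.6128 m

4.6128


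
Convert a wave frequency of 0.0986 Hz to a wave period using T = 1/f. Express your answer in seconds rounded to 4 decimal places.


T = 1 / f
T = 1 / 0.0986
T = 10.1420 s

10.1420


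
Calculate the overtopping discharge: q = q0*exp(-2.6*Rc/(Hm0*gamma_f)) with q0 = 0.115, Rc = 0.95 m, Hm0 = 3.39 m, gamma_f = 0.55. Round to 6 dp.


q = q0 * exp(-2.6 * Rc / (Hm0 * gamma_f))
Exponent = -2.6 * 0.95 / (3.39 * 0.55)
= -2.6 * 0.95 / 1.8645
= -1.324752
exp(-1.324752) = 0.265869
q = 0.115 * 0.265869
q = 0.030575 m^3/s/m

0.030575


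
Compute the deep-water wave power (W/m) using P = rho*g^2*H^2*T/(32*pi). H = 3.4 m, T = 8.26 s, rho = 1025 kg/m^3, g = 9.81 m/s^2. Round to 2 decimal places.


P = rho * g^2 * H^2 * T / (32 * pi)
P = 1025 * 9.81^2 * 3.4^2 * 8.26 / (32 * pi)
P = 1025 * 96.2361 * 11.5600 * 8.26 / 100.53096
P = 93691.44 W/m

93691.44


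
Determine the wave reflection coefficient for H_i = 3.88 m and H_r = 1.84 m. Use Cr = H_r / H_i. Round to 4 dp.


Cr = H_r / H_i
Cr = 1.84 / 3.88
Cr = 0.4742

0.4742


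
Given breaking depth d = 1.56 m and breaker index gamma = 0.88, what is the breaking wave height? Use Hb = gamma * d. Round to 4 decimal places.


Hb = gamma * d
Hb = 0.88 * 1.56
Hb = 1.3728 m

1.3728


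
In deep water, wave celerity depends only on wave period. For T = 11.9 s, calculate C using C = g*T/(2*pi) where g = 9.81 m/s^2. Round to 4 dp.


We use the deep-water celerity formula:
C = g * T / (2 * pi)
C = 9.81 * 11.9 / (2 * 3.14159...)
C = 116.739000 / 6.283185
C = 18.5796 m/s

18.5796


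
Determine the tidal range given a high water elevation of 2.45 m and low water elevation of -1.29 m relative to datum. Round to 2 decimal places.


Tidal range = High water - Low water
Tidal range = 2.45 - (-1.29)
Tidal range = 3.74 m

3.74


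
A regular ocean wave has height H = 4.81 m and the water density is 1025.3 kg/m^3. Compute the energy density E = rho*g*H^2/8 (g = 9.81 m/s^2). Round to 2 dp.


E = (1/8) * rho * g * H^2
E = (1/8) * 1025.3 * 9.81 * 4.81^2
E = 0.125 * 1025.3 * 9.81 * 23.1361
E = 29088.42 J/m^2

29088.42


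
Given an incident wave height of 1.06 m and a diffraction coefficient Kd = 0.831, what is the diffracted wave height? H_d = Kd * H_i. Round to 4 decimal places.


H_d = Kd * H_i
H_d = 0.831 * 1.06
H_d = 0.8809 m

0.8809


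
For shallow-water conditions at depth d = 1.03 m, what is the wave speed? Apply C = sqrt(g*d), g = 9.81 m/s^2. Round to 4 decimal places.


Using the shallow-water approximation:
C = sqrt(g * d) = sqrt(9.81 * 1.03)
C = sqrt(10.1043)
C = 3.1787 m/s

3.1787


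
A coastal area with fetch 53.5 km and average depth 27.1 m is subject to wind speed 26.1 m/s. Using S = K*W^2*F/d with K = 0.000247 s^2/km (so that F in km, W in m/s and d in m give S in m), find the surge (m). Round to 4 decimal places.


S = K * W^2 * F / d
W^2 = 26.1^2 = 681.21
S = 0.000247 * 681.21 * 53.5 / 27.1
Numerator = 0.000247 * 681.21 * 53.5 = 9.001850
S = 9.001850 / 27.1 = 0.3322 m

0.3322


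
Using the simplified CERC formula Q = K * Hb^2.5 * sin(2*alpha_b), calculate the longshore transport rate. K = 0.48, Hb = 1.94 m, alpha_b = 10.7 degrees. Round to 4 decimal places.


Q = K * Hb^2.5 * sin(2 * alpha_b)
Hb^2.5 = 1.94^2.5 = 5.242088
sin(2 * 10.7) = sin(21.4) = 0.364877
Q = 0.48 * 5.242088 * 0.364877
Q = 0.9181 m^3/s

0.9181


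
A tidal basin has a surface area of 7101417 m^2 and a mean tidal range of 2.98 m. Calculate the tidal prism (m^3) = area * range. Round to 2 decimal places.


Tidal prism = Area * Tidal range
P = 7101417 * 2.98
P = 21162222.66 m^3

21162222.66


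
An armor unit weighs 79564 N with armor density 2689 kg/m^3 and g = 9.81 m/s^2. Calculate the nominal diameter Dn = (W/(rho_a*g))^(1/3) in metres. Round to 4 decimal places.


V = W / (rho_a * g)
V = 79564 / (2689 * 9.81)
V = 79564 / 26379.09
V = 3.016177 m^3
Dn = V^(1/3) = 3.016177^(1/3)
Dn = 1.4448 m

1.4448


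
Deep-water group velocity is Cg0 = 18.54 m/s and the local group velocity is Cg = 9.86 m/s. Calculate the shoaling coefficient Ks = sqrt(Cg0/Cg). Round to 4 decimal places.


Ks = sqrt(Cg0 / Cg)
Ks = sqrt(18.54 / 9.86)
Ks = sqrt(1.8803)
Ks = 1.3712

1.3712


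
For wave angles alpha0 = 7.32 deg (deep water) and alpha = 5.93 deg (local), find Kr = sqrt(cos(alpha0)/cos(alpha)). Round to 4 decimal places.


Kr = sqrt(cos(alpha0) / cos(alpha))
cos(7.32) = 0.991850
cos(5.93) = 0.994649
Kr = sqrt(0.991850 / 0.994649)
Kr = sqrt(0.997186)
Kr = 0.9986

0.9986


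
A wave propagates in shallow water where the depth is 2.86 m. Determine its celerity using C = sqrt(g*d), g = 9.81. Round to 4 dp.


Using the shallow-water approximation:
C = sqrt(g * d) = sqrt(9.81 * 2.86)
C = sqrt(28.0566)
C = 5.2968 m/s

5.2968


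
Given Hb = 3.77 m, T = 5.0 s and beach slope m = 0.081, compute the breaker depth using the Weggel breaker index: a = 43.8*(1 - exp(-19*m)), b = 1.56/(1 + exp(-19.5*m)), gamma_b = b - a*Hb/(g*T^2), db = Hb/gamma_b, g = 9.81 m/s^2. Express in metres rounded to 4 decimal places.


a = 43.8 * (1 - exp(-19 * m))
exp(-19 * 0.081) = exp(-1.5390) = 0.214596
a = 43.8 * (1 - 0.214596) = 34.400713
b = 1.56 / (1 + exp(-19.5 * m))
exp(-19.5 * 0.081) = exp(-1.5795) = 0.206078
b = 1.56 / (1 + 0.206078) = 1.293449
Hb / (g * T^2) = 3.77 / (9.81 * 5.0^2) = 3.77 / 245.2500 = 0.01537207
gamma_b = b - a * Hb/(g*T^2) = 1.293449 - 34.400713 * 0.01537207 = 0.764638
db = Hb / gamma_b = 3.77 / 0.764638
db = 4.9304 m

4.9304


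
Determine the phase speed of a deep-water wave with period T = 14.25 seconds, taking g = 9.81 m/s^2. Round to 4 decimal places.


We use the deep-water celerity formula:
C = g * T / (2 * pi)
C = 9.81 * 14.25 / (2 * 3.14159...)
C = 139.792500 / 6.283185
C = 22.2487 m/s

22.2487


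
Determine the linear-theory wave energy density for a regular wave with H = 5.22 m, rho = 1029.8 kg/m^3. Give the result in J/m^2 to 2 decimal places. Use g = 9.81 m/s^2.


E = (1/8) * rho * g * H^2
E = (1/8) * 1029.8 * 9.81 * 5.22^2
E = 0.125 * 1029.8 * 9.81 * 27.2484
E = 34409.07 J/m^2

34409.07


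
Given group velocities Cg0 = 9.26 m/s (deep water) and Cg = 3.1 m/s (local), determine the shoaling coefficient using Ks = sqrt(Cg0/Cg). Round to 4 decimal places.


Ks = sqrt(Cg0 / Cg)
Ks = sqrt(9.26 / 3.1)
Ks = sqrt(2.9871)
Ks = 1.7283

1.7283


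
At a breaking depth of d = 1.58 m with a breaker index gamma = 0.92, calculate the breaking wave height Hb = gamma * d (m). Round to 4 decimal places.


Hb = gamma * d
Hb = 0.92 * 1.58
Hb = 1.4536 m

1.4536


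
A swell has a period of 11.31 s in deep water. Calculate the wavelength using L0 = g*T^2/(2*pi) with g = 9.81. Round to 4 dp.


L0 = g * T^2 / (2 * pi)
L0 = 9.81 * 11.31^2 / (2 * pi)
L0 = 9.81 * 127.9161 / 6.28319
L0 = 1254.8569 / 6.28319
L0 = 199.7167 m

199.7167


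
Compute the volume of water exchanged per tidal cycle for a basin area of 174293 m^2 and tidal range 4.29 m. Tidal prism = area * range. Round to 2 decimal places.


Tidal prism = Area * Tidal range
P = 174293 * 4.29
P = 747716.97 m^3

747716.97


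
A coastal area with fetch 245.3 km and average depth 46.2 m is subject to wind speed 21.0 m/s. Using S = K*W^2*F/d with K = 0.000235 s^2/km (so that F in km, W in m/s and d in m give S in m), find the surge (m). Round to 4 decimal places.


S = K * W^2 * F / d
W^2 = 21.0^2 = 441.00
S = 0.000235 * 441.00 * 245.3 / 46.2
Numerator = 0.000235 * 441.00 * 245.3 = 25.421665
S = 25.421665 / 46.2 = 0.5503 m

0.5503


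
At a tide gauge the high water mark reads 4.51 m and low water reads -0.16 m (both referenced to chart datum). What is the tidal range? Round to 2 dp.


Tidal range = High water - Low water
Tidal range = 4.51 - (-0.16)
Tidal range = 4.67 m

4.67


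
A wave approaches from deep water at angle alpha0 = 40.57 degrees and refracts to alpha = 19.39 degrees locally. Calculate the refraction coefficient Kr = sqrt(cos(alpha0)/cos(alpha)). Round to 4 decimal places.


Kr = sqrt(cos(alpha0) / cos(alpha))
cos(40.57) = 0.759612
cos(19.39) = 0.943281
Kr = sqrt(0.759612 / 0.943281)
Kr = sqrt(0.805287)
Kr = 0.8974

0.8974


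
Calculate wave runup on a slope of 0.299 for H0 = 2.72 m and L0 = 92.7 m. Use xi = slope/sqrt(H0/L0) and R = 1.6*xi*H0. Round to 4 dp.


xi = slope / sqrt(H0/L0)
H0/L0 = 2.72/92.7 = 0.029342
sqrt(0.029342) = 0.171295
xi = 0.299 / 0.171295 = 1.745527
R = 1.6 * xi * H0 = 1.6 * 1.745527 * 2.72
R = 7.5965 m

7.5965


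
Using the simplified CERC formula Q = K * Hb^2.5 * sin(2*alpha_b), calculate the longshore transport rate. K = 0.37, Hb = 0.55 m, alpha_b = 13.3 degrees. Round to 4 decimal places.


Q = K * Hb^2.5 * sin(2 * alpha_b)
Hb^2.5 = 0.55^2.5 = 0.224340
sin(2 * 13.3) = sin(26.6) = 0.447759
Q = 0.37 * 0.224340 * 0.447759
Q = 0.0372 m^3/s

0.0372


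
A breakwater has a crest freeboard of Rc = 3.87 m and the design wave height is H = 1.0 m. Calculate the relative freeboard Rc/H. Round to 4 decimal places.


Relative freeboard = Rc / H
= 3.87 / 1.0
= 3.8700

3.8700


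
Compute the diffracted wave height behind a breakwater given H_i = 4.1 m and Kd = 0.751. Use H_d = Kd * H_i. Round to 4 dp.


H_d = Kd * H_i
H_d = 0.751 * 4.1
H_d = 3.0791 m

3.0791


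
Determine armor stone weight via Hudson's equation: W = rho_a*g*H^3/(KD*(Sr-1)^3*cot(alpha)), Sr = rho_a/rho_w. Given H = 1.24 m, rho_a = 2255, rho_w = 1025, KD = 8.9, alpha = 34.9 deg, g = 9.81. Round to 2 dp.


Sr = rho_a / rho_w = 2255 / 1025 = 2.200000
(Sr - 1) = 1.200000
(Sr - 1)^3 = 1.728000
cot(34.9) = 1 / tan(34.9) = 1 / 0.697610 = 1.433466
Numerator = 2255 * 9.81 * 1.24^3 = 42177.4781
Denominator = 8.9 * 1.728000 * 1.433466 = 22.045566
W = 42177.4781 / 22.045566
W = 1913.20 N

1913.20


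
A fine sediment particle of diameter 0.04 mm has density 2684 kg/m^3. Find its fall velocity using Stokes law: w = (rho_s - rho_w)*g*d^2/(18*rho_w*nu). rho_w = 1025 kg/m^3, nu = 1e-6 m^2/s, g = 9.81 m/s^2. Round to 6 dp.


w = (rho_s - rho_w) * g * d^2 / (18 * rho_w * nu)
d = 0.04 mm = 0.000040 m
rho_s - rho_w = 2684 - 1025 = 1659
Numerator = 1659 * 9.81 * (0.000040)^2 = 0.000026039664
Denominator = 18 * 1025 * 1e-6 = 0.018450
w = 0.001411 m/s

0.001411


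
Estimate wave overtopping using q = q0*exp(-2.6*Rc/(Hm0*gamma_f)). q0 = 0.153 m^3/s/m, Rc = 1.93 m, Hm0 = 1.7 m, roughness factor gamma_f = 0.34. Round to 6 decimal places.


q = q0 * exp(-2.6 * Rc / (Hm0 * gamma_f))
Exponent = -2.6 * 1.93 / (1.7 * 0.34)
= -2.6 * 1.93 / 0.5780
= -8.681661
exp(-8.681661) = 0.000170
q = 0.153 * 0.000170
q = 0.000026 m^3/s/m

0.000026


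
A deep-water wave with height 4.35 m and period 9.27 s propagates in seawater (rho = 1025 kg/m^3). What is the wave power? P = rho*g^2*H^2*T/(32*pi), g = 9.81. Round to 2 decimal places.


P = rho * g^2 * H^2 * T / (32 * pi)
P = 1025 * 9.81^2 * 4.35^2 * 9.27 / (32 * pi)
P = 1025 * 96.2361 * 18.9225 * 9.27 / 100.53096
P = 172115.62 W/m

172115.62


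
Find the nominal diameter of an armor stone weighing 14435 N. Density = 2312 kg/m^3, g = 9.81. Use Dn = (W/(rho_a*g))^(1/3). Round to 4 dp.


V = W / (rho_a * g)
V = 14435 / (2312 * 9.81)
V = 14435 / 22680.72
V = 0.636444 m^3
Dn = V^(1/3) = 0.636444^(1/3)
Dn = 0.8602 m

0.8602


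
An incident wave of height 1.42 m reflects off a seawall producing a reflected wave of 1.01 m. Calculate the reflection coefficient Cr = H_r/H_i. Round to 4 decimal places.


Cr = H_r / H_i
Cr = 1.01 / 1.42
Cr = 0.7113

0.7113


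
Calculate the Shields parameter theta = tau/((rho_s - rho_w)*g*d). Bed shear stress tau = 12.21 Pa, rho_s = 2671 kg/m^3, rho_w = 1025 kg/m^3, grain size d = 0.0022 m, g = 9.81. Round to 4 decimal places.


theta = tau / ((rho_s - rho_w) * g * d)
rho_s - rho_w = 2671 - 1025 = 1646
Denominator = 1646 * 9.81 * 0.0022 = 35.523972
theta = 12.21 / 35.523972
theta = 0.3437

0.3437


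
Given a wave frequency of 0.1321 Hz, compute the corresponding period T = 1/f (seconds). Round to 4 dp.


T = 1 / f
T = 1 / 0.1321
T = 7.5700 s

7.5700


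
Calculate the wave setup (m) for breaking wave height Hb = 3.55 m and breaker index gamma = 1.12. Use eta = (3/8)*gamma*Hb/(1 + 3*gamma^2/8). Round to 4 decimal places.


eta = (3/8) * gamma * Hb / (1 + 3*gamma^2/8)
Numerator = (3/8) * 1.12 * 3.55 = 1.491000
Denominator = 1 + 3*1.12^2/8 = 1 + 0.470400 = 1.470400
eta = 1.491000 / 1.470400
eta = 1.0140 m

1.0140


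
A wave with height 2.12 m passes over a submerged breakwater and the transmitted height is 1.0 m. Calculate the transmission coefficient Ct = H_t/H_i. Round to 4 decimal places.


Ct = H_t / H_i
Ct = 1.0 / 2.12
Ct = 0.4717

0.4717


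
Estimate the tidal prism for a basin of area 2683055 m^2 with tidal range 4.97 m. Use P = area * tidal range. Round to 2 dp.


Tidal prism = Area * Tidal range
P = 2683055 * 4.97
P = 13334783.35 m^3

13334783.35


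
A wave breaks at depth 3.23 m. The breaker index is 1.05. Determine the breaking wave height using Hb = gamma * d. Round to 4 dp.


Hb = gamma * d
Hb = 1.05 * 3.23
Hb = 3.3915 m

3.3915


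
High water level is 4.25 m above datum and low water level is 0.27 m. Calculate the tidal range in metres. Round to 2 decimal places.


Tidal range = High water - Low water
Tidal range = 4.25 - (0.27)
Tidal range = 3.98 m

3.98


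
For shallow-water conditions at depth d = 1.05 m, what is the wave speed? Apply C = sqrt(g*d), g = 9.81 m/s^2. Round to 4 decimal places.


Using the shallow-water approximation:
C = sqrt(g * d) = sqrt(9.81 * 1.05)
C = sqrt(10.3005)
C = 3.2094 m/s

3.2094


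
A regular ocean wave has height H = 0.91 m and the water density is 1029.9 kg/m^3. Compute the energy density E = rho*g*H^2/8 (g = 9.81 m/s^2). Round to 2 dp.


E = (1/8) * rho * g * H^2
E = (1/8) * 1029.9 * 9.81 * 0.91^2
E = 0.125 * 1029.9 * 9.81 * 0.8281
E = 1045.82 J/m^2

1045.82


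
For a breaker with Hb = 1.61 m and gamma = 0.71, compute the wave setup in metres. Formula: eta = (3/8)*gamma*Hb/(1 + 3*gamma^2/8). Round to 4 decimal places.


eta = (3/8) * gamma * Hb / (1 + 3*gamma^2/8)
Numerator = (3/8) * 0.71 * 1.61 = 0.428663
Denominator = 1 + 3*0.71^2/8 = 1 + 0.189038 = 1.189038
eta = 0.428663 / 1.189038
eta = 0.3605 m

0.3605


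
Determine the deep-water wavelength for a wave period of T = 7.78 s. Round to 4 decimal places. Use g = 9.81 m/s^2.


L0 = g * T^2 / (2 * pi)
L0 = 9.81 * 7.78^2 / (2 * pi)
L0 = 9.81 * 60.5284 / 6.28319
L0 = 593.7836 / 6.28319
L0 = 94.5036 m

94.5036


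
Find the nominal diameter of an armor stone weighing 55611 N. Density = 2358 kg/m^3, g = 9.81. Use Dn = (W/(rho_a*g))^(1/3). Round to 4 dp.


V = W / (rho_a * g)
V = 55611 / (2358 * 9.81)
V = 55611 / 23131.98
V = 2.404074 m^3
Dn = V^(1/3) = 2.404074^(1/3)
Dn = 1.3396 m

1.3396


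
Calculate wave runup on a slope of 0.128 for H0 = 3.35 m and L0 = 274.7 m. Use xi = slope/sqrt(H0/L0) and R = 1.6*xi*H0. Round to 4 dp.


xi = slope / sqrt(H0/L0)
H0/L0 = 3.35/274.7 = 0.012195
sqrt(0.012195) = 0.110432
xi = 0.128 / 0.110432 = 1.159089
R = 1.6 * xi * H0 = 1.6 * 1.159089 * 3.35
R = 6.2127 m

6.2127


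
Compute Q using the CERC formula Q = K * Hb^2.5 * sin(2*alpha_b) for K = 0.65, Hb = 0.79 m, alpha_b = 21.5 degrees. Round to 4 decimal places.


Q = K * Hb^2.5 * sin(2 * alpha_b)
Hb^2.5 = 0.79^2.5 = 0.554712
sin(2 * 21.5) = sin(43.0) = 0.681998
Q = 0.65 * 0.554712 * 0.681998
Q = 0.2459 m^3/s

0.2459


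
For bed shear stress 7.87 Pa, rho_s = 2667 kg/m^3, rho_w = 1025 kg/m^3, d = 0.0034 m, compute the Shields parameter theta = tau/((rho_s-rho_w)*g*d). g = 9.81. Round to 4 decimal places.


theta = tau / ((rho_s - rho_w) * g * d)
rho_s - rho_w = 2667 - 1025 = 1642
Denominator = 1642 * 9.81 * 0.0034 = 54.767268
theta = 7.87 / 54.767268
theta = 0.1437

0.1437


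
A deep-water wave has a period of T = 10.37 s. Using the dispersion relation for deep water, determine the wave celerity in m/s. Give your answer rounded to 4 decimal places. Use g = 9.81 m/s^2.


We use the deep-water celerity formula:
C = g * T / (2 * pi)
C = 9.81 * 10.37 / (2 * 3.14159...)
C = 101.729700 / 6.283185
C = 16.1908 m/s

16.1908


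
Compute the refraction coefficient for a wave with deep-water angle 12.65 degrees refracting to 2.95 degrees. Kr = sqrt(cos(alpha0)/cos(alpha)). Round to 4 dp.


Kr = sqrt(cos(alpha0) / cos(alpha))
cos(12.65) = 0.975726
cos(2.95) = 0.998675
Kr = sqrt(0.975726 / 0.998675)
Kr = sqrt(0.977021)
Kr = 0.9884

0.9884


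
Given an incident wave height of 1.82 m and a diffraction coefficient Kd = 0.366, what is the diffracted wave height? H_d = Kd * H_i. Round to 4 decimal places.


H_d = Kd * H_i
H_d = 0.366 * 1.82
H_d = 0.6661 m

0.6661


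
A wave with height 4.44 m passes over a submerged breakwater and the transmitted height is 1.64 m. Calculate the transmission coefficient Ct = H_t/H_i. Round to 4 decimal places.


Ct = H_t / H_i
Ct = 1.64 / 4.44
Ct = 0.3694

0.3694


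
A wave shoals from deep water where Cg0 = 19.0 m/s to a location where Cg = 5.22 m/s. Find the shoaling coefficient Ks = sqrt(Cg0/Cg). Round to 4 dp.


Ks = sqrt(Cg0 / Cg)
Ks = sqrt(19.0 / 5.22)
Ks = sqrt(3.6398)
Ks = 1.9078

1.9078


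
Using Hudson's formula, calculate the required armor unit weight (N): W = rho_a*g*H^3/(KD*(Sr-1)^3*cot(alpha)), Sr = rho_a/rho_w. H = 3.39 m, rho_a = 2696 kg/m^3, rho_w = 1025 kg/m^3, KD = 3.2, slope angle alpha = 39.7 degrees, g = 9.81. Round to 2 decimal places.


Sr = rho_a / rho_w = 2696 / 1025 = 2.630244
(Sr - 1) = 1.630244
(Sr - 1)^3 = 4.332691
cot(39.7) = 1 / tan(39.7) = 1 / 0.830216 = 1.204506
Numerator = 2696 * 9.81 * 3.39^3 = 1030357.6261
Denominator = 3.2 * 4.332691 * 1.204506 = 16.700006
W = 1030357.6261 / 16.700006
W = 61698.04 N

61698.04


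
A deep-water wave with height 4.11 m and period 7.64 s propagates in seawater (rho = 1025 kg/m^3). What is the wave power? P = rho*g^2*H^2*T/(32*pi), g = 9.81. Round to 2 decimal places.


P = rho * g^2 * H^2 * T / (32 * pi)
P = 1025 * 9.81^2 * 4.11^2 * 7.64 / (32 * pi)
P = 1025 * 96.2361 * 16.8921 * 7.64 / 100.53096
P = 126630.71 W/m

126630.71


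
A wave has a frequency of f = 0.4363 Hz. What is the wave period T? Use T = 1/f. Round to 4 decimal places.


T = 1 / f
T = 1 / 0.4363
T = 2.2920 s

2.2920


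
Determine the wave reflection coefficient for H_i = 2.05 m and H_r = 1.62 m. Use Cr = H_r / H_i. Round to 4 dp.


Cr = H_r / H_i
Cr = 1.62 / 2.05
Cr = 0.7902

0.7902


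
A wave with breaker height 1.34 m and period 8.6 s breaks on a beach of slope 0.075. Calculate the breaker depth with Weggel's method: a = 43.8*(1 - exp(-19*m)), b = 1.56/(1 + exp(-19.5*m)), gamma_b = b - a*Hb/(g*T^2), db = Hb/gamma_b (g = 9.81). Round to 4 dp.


a = 43.8 * (1 - exp(-19 * m))
exp(-19 * 0.075) = exp(-1.4250) = 0.240508
a = 43.8 * (1 - 0.240508) = 33.265729
b = 1.56 / (1 + exp(-19.5 * m))
exp(-19.5 * 0.075) = exp(-1.4625) = 0.231656
b = 1.56 / (1 + 0.231656) = 1.266587
Hb / (g * T^2) = 1.34 / (9.81 * 8.6^2) = 1.34 / 725.5476 = 0.00184688
gamma_b = b - a * Hb/(g*T^2) = 1.266587 - 33.265729 * 0.00184688 = 1.205149
db = Hb / gamma_b = 1.34 / 1.205149
db = 1.1119 m

1.1119


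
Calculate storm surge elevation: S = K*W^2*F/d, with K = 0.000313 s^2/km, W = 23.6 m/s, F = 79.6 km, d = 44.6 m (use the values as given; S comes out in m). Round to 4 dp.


S = K * W^2 * F / d
W^2 = 23.6^2 = 556.96
S = 0.000313 * 556.96 * 79.6 / 44.6
Numerator = 0.000313 * 556.96 * 79.6 = 13.876547
S = 13.876547 / 44.6 = 0.3111 m

0.3111


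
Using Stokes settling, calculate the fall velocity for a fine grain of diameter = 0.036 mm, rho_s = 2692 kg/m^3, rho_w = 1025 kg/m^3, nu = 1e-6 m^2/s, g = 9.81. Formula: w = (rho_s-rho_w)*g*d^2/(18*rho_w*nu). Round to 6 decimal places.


w = (rho_s - rho_w) * g * d^2 / (18 * rho_w * nu)
d = 0.036 mm = 0.000036 m
rho_s - rho_w = 2692 - 1025 = 1667
Numerator = 1667 * 9.81 * (0.000036)^2 = 0.000021193838
Denominator = 18 * 1025 * 1e-6 = 0.018450
w = 0.001149 m/s

0.001149


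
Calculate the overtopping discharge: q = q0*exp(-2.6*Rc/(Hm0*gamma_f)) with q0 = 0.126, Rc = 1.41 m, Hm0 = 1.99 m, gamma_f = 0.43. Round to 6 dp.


q = q0 * exp(-2.6 * Rc / (Hm0 * gamma_f))
Exponent = -2.6 * 1.41 / (1.99 * 0.43)
= -2.6 * 1.41 / 0.8557
= -4.284212
exp(-4.284212) = 0.013784
q = 0.126 * 0.013784
q = 0.001737 m^3/s/m

0.001737


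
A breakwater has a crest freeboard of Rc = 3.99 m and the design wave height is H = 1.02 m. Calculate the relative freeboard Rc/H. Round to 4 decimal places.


Relative freeboard = Rc / H
= 3.99 / 1.02
= 3.9118

3.9118


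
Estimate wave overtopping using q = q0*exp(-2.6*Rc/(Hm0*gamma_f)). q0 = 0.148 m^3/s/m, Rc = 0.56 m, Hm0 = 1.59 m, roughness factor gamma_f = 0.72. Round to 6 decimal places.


q = q0 * exp(-2.6 * Rc / (Hm0 * gamma_f))
Exponent = -2.6 * 0.56 / (1.59 * 0.72)
= -2.6 * 0.56 / 1.1448
= -1.271838
exp(-1.271838) = 0.280316
q = 0.148 * 0.280316
q = 0.041487 m^3/s/m

0.041487


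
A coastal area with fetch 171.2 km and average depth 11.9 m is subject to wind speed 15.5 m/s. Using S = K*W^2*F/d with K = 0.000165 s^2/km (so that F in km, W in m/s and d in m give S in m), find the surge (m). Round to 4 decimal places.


S = K * W^2 * F / d
W^2 = 15.5^2 = 240.25
S = 0.000165 * 240.25 * 171.2 / 11.9
Numerator = 0.000165 * 240.25 * 171.2 = 6.786582
S = 6.786582 / 11.9 = 0.5703 m

0.5703


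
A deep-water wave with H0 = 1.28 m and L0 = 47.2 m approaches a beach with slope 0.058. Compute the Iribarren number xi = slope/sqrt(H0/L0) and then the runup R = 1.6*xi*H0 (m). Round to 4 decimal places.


xi = slope / sqrt(H0/L0)
H0/L0 = 1.28/47.2 = 0.027119
sqrt(0.027119) = 0.164677
xi = 0.058 / 0.164677 = 0.352204
R = 1.6 * xi * H0 = 1.6 * 0.352204 * 1.28
R = 0.7213 m

0.7213


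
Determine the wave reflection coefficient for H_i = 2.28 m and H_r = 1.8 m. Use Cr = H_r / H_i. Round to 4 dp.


Cr = H_r / H_i
Cr = 1.8 / 2.28
Cr = 0.7895

0.7895


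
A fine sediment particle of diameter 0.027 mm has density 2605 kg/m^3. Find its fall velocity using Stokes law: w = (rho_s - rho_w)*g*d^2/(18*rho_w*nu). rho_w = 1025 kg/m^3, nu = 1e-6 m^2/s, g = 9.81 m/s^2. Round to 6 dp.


w = (rho_s - rho_w) * g * d^2 / (18 * rho_w * nu)
d = 0.027 mm = 0.000027 m
rho_s - rho_w = 2605 - 1025 = 1580
Numerator = 1580 * 9.81 * (0.000027)^2 = 0.000011299354
Denominator = 18 * 1025 * 1e-6 = 0.018450
w = 0.000612 m/s

0.000612


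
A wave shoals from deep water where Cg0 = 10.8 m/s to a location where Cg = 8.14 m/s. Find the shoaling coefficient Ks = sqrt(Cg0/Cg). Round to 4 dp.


Ks = sqrt(Cg0 / Cg)
Ks = sqrt(10.8 / 8.14)
Ks = sqrt(1.3268)
Ks = 1.1519

1.1519


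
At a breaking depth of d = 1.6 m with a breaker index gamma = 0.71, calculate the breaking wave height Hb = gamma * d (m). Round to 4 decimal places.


Hb = gamma * d
Hb = 0.71 * 1.6
Hb = 1.1360 m

1.1360


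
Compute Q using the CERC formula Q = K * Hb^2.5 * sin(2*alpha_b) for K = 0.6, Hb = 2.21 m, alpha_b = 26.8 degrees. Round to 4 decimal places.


Q = K * Hb^2.5 * sin(2 * alpha_b)
Hb^2.5 = 2.21^2.5 = 7.260737
sin(2 * 26.8) = sin(53.6) = 0.804894
Q = 0.6 * 7.260737 * 0.804894
Q = 3.5065 m^3/s

3.5065


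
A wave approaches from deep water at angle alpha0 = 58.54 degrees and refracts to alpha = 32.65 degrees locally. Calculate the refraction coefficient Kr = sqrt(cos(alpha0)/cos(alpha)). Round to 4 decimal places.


Kr = sqrt(cos(alpha0) / cos(alpha))
cos(58.54) = 0.521903
cos(32.65) = 0.841982
Kr = sqrt(0.521903 / 0.841982)
Kr = sqrt(0.619851)
Kr = 0.7873

0.7873


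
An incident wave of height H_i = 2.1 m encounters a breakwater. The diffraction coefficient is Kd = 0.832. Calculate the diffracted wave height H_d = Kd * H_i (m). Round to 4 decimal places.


H_d = Kd * H_i
H_d = 0.832 * 2.1
H_d = 1.7472 m

1.7472


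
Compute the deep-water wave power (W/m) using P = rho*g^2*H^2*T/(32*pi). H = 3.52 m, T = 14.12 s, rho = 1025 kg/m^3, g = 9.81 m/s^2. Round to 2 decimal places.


P = rho * g^2 * H^2 * T / (32 * pi)
P = 1025 * 9.81^2 * 3.52^2 * 14.12 / (32 * pi)
P = 1025 * 96.2361 * 12.3904 * 14.12 / 100.53096
P = 171665.12 W/m

171665.12


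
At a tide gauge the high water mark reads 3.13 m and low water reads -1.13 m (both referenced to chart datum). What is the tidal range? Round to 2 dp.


Tidal range = High water - Low water
Tidal range = 3.13 - (-1.13)
Tidal range = 4.26 m

4.26


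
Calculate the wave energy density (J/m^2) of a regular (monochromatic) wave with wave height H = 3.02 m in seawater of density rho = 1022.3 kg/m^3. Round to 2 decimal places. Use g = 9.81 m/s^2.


E = (1/8) * rho * g * H^2
E = (1/8) * 1022.3 * 9.81 * 3.02^2
E = 0.125 * 1022.3 * 9.81 * 9.1204
E = 11433.29 J/m^2

11433.29


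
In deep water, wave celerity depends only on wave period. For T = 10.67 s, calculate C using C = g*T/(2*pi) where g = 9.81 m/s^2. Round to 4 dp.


We use the deep-water celerity formula:
C = g * T / (2 * pi)
C = 9.81 * 10.67 / (2 * 3.14159...)
C = 104.672700 / 6.283185
C = 16.6592 m/s

16.6592


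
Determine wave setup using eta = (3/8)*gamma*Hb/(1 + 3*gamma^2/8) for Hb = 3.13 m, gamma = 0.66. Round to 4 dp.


eta = (3/8) * gamma * Hb / (1 + 3*gamma^2/8)
Numerator = (3/8) * 0.66 * 3.13 = 0.774675
Denominator = 1 + 3*0.66^2/8 = 1 + 0.163350 = 1.163350
eta = 0.774675 / 1.163350
eta = 0.6659 m

0.6659


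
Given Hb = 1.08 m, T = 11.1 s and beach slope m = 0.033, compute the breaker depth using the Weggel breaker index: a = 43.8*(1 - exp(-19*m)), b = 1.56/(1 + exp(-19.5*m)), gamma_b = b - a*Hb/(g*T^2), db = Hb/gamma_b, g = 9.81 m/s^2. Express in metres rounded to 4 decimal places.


a = 43.8 * (1 - exp(-19 * m))
exp(-19 * 0.033) = exp(-0.6270) = 0.534192
a = 43.8 * (1 - 0.534192) = 20.402391
b = 1.56 / (1 + exp(-19.5 * m))
exp(-19.5 * 0.033) = exp(-0.6435) = 0.525450
b = 1.56 / (1 + 0.525450) = 1.022649
Hb / (g * T^2) = 1.08 / (9.81 * 11.1^2) = 1.08 / 1208.6901 = 0.00089353
gamma_b = b - a * Hb/(g*T^2) = 1.022649 - 20.402391 * 0.00089353 = 1.004419
db = Hb / gamma_b = 1.08 / 1.004419
db = 1.0752 m

1.0752


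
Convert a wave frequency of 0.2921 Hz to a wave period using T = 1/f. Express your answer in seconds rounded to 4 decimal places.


T = 1 / f
T = 1 / 0.2921
T = 3.4235 s

3.4235


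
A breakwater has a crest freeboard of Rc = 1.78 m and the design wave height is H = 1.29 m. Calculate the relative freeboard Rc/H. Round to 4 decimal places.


Relative freeboard = Rc / H
= 1.78 / 1.29
= 1.3798

1.3798


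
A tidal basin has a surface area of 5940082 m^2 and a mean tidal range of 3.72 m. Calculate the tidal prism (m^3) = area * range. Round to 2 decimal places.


Tidal prism = Area * Tidal range
P = 5940082 * 3.72
P = 22097105.04 m^3

22097105.04


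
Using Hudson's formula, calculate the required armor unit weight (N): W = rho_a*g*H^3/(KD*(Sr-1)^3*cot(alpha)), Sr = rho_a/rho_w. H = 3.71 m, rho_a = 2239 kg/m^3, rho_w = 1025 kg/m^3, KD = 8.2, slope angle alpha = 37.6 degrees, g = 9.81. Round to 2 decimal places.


Sr = rho_a / rho_w = 2239 / 1025 = 2.184390
(Sr - 1) = 1.184390
(Sr - 1)^3 = 1.661439
cot(37.6) = 1 / tan(37.6) = 1 / 0.770104 = 1.298526
Numerator = 2239 * 9.81 * 3.71^3 = 1121617.6370
Denominator = 8.2 * 1.661439 * 1.298526 = 17.690867
W = 1121617.6370 / 17.690867
W = 63400.94 N

63400.94


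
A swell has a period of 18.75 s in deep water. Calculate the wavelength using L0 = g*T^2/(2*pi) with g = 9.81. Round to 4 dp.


L0 = g * T^2 / (2 * pi)
L0 = 9.81 * 18.75^2 / (2 * pi)
L0 = 9.81 * 351.5625 / 6.28319
L0 = 3448.8281 / 6.28319
L0 = 548.8980 m

548.8980


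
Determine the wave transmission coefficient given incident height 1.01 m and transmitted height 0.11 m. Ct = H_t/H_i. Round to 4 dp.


Ct = H_t / H_i
Ct = 0.11 / 1.01
Ct = 0.1089

0.1089


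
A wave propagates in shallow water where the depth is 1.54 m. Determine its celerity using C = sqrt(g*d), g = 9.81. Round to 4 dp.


Using the shallow-water approximation:
C = sqrt(g * d) = sqrt(9.81 * 1.54)
C = sqrt(15.1074)
C = 3.8868 m/s

3.8868


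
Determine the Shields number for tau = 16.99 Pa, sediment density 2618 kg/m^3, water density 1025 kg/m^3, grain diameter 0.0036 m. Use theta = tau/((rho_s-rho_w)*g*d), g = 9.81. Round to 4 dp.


theta = tau / ((rho_s - rho_w) * g * d)
rho_s - rho_w = 2618 - 1025 = 1593
Denominator = 1593 * 9.81 * 0.0036 = 56.258388
theta = 16.99 / 56.258388
theta = 0.3020

0.3020


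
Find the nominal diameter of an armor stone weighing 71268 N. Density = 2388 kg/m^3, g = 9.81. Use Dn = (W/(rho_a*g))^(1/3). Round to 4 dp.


V = W / (rho_a * g)
V = 71268 / (2388 * 9.81)
V = 71268 / 23426.28
V = 3.042224 m^3
Dn = V^(1/3) = 3.042224^(1/3)
Dn = 1.4490 m

1.4490
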